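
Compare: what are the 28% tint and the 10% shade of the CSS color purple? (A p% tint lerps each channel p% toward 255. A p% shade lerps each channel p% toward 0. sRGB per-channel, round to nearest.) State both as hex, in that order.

#A447A4, #730073

CSS purple is rgb(128, 0, 128).
28% tint:
  R: 128 + 35.56 = 163.56 → 164
  G: 0 + 71.4 = 71.4 → 71
  B: 128 + 0.28×(255−128) = 128 + 35.56 = 163.56 → 164
  → #A447A4
10% shade:
  R: 128 − 12.8 = 115.2 → 115
  G: 0 + 0 = 0 → 0
  B: 128 + 0.1×(0−128) = 128 − 12.8 = 115.2 → 115
  → #730073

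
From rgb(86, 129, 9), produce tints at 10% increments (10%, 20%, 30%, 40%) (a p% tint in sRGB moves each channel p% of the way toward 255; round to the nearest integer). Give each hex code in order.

10%: (86 + 16.9 = 102.9→103, 129 + 12.6 = 141.6→142, 9 + 24.6 = 33.6→34) → #678E22
20%: (86 + 33.8 = 119.8→120, 129 + 25.2 = 154.2→154, 9 + 49.2 = 58.2→58) → #789A3A
30%: (86 + 50.7 = 136.7→137, 129 + 37.8 = 166.8→167, 9 + 73.8 = 82.8→83) → #89A753
40%: (86 + 67.6 = 153.6→154, 129 + 50.4 = 179.4→179, 9 + 98.4 = 107.4→107) → #9AB36B

#678E22, #789A3A, #89A753, #9AB36B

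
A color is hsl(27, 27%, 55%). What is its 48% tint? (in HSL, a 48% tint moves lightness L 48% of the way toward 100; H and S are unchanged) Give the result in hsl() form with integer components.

L moves 48% from 55 toward 100: 55 + 21.6 = 76.6 → 77.
H and S are unchanged.

hsl(27, 27%, 77%)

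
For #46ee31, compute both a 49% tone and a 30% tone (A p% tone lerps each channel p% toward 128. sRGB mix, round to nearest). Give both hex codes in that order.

#62b858, #57cd49

#46ee31 is rgb(70, 238, 49).
49% tone:
  R: 70 + 28.42 = 98.42 → 98
  G: 238 − 53.9 = 184.1 → 184
  B: 49 + 0.49×(128−49) = 49 + 38.71 = 87.71 → 88
  → #62b858
30% tone:
  R: 70 + 17.4 = 87.4 → 87
  G: 238 + 0.3×(128−238) = 238 − 33 = 205 → 205
  B: 49 + 23.7 = 72.7 → 73
  → #57cd49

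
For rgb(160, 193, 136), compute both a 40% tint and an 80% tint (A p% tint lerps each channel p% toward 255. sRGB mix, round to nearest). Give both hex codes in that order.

#c6dab8, #ecf3e7

40% tint:
  R: 160 + 38 = 198 → 198
  G: 193 + 0.4×(255−193) = 193 + 24.8 = 217.8 → 218
  B: 136 + 0.4×(255−136) = 136 + 47.6 = 183.6 → 184
  → #c6dab8
80% tint:
  R: 160 + 0.8×(255−160) = 160 + 76 = 236 → 236
  G: 193 + 0.8×(255−193) = 193 + 49.6 = 242.6 → 243
  B: 136 + 95.2 = 231.2 → 231
  → #ecf3e7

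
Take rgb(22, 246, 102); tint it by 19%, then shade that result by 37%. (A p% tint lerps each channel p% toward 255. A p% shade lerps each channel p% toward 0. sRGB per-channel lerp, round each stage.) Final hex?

A 19% tint moves each channel 19% toward 255:
  R: 22 + 0.19×(255−22) = 22 + 44.27 = 66.27 → 66
  G: 246 + 1.71 = 247.71 → 248
  B: 102 + 0.19×(255−102) = 102 + 29.07 = 131.07 → 131
After the tint: rgb(66, 248, 131) = #42f883.
A 37% shade moves each channel 37% toward 0:
  R: 66 + 0.37×(0−66) = 66 − 24.42 = 41.58 → 42
  G: 248 + 0.37×(0−248) = 248 − 91.76 = 156.24 → 156
  B: 131 + 0.37×(0−131) = 131 − 48.47 = 82.53 → 83
rgb(42, 156, 83) = #2a9c53.

#2a9c53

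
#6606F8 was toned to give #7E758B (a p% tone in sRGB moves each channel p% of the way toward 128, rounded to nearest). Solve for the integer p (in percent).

#6606F8 is rgb(102, 6, 248); #7E758B is rgb(126, 117, 139).
On the G channel (widest range): 117 ≈ 6 + (p/100)(128 − 6), so p ≈ 100×(117 − 6)/(128 − 6) = 11100/122 = 90.98.
p = 91 reproduces all three channels after rounding.

91%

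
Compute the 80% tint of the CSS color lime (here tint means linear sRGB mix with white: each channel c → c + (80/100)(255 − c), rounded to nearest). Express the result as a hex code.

CSS lime is rgb(0, 255, 0).
Lerp each channel 80% toward 255:
  R: 0 + 0.8×(255−0) = 0 + 204 = 204 → 204
  G: 255 + 0.8×(255−255) = 255 + 0 = 255 → 255
  B: 0 + 0.8×(255−0) = 0 + 204 = 204 → 204
rgb(204, 255, 204) = #CCFFCC.

#CCFFCC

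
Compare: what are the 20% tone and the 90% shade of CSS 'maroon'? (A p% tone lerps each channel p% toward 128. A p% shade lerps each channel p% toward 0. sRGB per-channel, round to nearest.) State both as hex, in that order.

CSS maroon is rgb(128, 0, 0).
20% tone:
  R: 128 + 0.2×(128−128) = 128 + 0 = 128 → 128
  G: 0 + 0.2×(128−0) = 0 + 25.6 = 25.6 → 26
  B: 0 + 0.2×(128−0) = 0 + 25.6 = 25.6 → 26
  → #801a1a
90% shade:
  R: 128 − 115.2 = 12.8 → 13
  G: 0 + 0.9×(0−0) = 0 + 0 = 0 → 0
  B: 0 + 0 = 0 → 0
  → #0d0000

#801a1a, #0d0000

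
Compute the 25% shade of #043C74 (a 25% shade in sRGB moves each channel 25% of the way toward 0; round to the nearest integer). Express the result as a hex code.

#032D57

#043C74 is rgb(4, 60, 116).
Per channel, c → c + 0.25(0 − c):
  R: 4 + 0.25×(0−4) = 4 − 1 = 3 → 3
  G: 60 − 15 = 45 → 45
  B: 116 + 0.25×(0−116) = 116 − 29 = 87 → 87
rgb(3, 45, 87) = #032D57.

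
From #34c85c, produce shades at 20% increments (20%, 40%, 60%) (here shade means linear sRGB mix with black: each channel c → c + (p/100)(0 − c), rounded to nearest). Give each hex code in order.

#34c85c is rgb(52, 200, 92).
20%: (52 − 10.4 = 41.6→42, 200 − 40 = 160→160, 92 − 18.4 = 73.6→74) → #2aa04a
40%: (52 − 20.8 = 31.2→31, 200 − 80 = 120→120, 92 − 36.8 = 55.2→55) → #1f7837
60%: (52 − 31.2 = 20.8→21, 200 − 120 = 80→80, 92 − 55.2 = 36.8→37) → #155025

#2aa04a, #1f7837, #155025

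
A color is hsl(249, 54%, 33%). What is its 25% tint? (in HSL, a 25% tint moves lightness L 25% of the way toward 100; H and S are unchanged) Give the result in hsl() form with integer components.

L moves 25% from 33 toward 100: 33 + 16.75 = 49.75 → 50.
H and S are unchanged.

hsl(249, 54%, 50%)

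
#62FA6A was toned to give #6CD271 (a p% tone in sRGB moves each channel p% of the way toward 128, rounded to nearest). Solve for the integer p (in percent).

#62FA6A is rgb(98, 250, 106); #6CD271 is rgb(108, 210, 113).
On the G channel (widest range): 210 ≈ 250 + (p/100)(128 − 250), so p ≈ 100×(210 − 250)/(128 − 250) = -4000/-122 = 32.79.
p = 33 reproduces all three channels after rounding.

33%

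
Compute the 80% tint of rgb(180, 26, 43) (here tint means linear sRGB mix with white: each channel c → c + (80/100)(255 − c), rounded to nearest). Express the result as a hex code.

#F0D1D5

Per channel, c → c + 0.8(255 − c):
  R: 180 + 60 = 240 → 240
  G: 26 + 0.8×(255−26) = 26 + 183.2 = 209.2 → 209
  B: 43 + 0.8×(255−43) = 43 + 169.6 = 212.6 → 213
rgb(240, 209, 213) = #F0D1D5.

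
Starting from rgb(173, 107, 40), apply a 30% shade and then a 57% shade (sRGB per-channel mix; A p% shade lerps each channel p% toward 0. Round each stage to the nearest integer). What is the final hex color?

#34200C

Per channel, c → c + 0.3(0 − c):
  R: 173 − 51.9 = 121.1 → 121
  G: 107 + 0.3×(0−107) = 107 − 32.1 = 74.9 → 75
  B: 40 − 12 = 28 → 28
After the shade: rgb(121, 75, 28) = #794B1C.
Lerp each channel 57% toward 0:
  R: 121 + 0.57×(0−121) = 121 − 68.97 = 52.03 → 52
  G: 75 − 42.75 = 32.25 → 32
  B: 28 + 0.57×(0−28) = 28 − 15.96 = 12.04 → 12
rgb(52, 32, 12) = #34200C.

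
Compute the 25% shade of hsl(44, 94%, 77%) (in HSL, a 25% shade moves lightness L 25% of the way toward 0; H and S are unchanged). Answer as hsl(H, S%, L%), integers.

L moves 25% from 77 toward 0: 77 − 19.25 = 57.75 → 58.
H and S are unchanged.

hsl(44, 94%, 58%)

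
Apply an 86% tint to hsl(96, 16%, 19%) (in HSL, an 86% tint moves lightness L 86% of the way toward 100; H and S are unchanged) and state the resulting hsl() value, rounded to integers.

hsl(96, 16%, 89%)

L moves 86% from 19 toward 100: 19 + 69.66 = 88.66 → 89.
H and S are unchanged.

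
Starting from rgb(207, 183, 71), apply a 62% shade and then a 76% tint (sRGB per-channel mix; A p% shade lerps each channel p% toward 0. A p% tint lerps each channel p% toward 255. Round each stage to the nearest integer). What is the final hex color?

Lerp each channel 62% toward 0:
  R: 207 − 128.34 = 78.66 → 79
  G: 183 + 0.62×(0−183) = 183 − 113.46 = 69.54 → 70
  B: 71 + 0.62×(0−71) = 71 − 44.02 = 26.98 → 27
After the shade: rgb(79, 70, 27) = #4f461b.
A 76% tint moves each channel 76% toward 255:
  R: 79 + 133.76 = 212.76 → 213
  G: 70 + 0.76×(255−70) = 70 + 140.6 = 210.6 → 211
  B: 27 + 0.76×(255−27) = 27 + 173.28 = 200.28 → 200
rgb(213, 211, 200) = #d5d3c8.

#d5d3c8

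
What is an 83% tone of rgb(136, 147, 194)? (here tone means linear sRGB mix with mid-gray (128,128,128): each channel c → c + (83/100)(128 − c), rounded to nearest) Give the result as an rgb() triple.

An 83% tone moves each channel 83% toward 128:
  R: 136 − 6.64 = 129.36 → 129
  G: 147 + 0.83×(128−147) = 147 − 15.77 = 131.23 → 131
  B: 194 − 54.78 = 139.22 → 139

rgb(129, 131, 139)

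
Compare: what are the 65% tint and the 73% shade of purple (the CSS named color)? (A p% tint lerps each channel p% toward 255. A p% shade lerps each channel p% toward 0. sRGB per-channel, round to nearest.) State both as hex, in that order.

CSS purple is rgb(128, 0, 128).
65% tint:
  R: 128 + 82.55 = 210.55 → 211
  G: 0 + 0.65×(255−0) = 0 + 165.75 = 165.75 → 166
  B: 128 + 0.65×(255−128) = 128 + 82.55 = 210.55 → 211
  → #D3A6D3
73% shade:
  R: 128 + 0.73×(0−128) = 128 − 93.44 = 34.56 → 35
  G: 0 + 0.73×(0−0) = 0 + 0 = 0 → 0
  B: 128 + 0.73×(0−128) = 128 − 93.44 = 34.56 → 35
  → #230023

#D3A6D3, #230023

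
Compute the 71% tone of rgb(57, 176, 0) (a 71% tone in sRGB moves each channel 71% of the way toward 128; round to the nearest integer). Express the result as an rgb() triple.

rgb(107, 142, 91)

Lerp each channel 71% toward 128:
  R: 57 + 50.41 = 107.41 → 107
  G: 176 + 0.71×(128−176) = 176 − 34.08 = 141.92 → 142
  B: 0 + 0.71×(128−0) = 0 + 90.88 = 90.88 → 91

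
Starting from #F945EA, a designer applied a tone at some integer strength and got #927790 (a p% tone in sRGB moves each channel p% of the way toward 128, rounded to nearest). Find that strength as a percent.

85%

#F945EA is rgb(249, 69, 234); #927790 is rgb(146, 119, 144).
On the R channel (widest range): 146 ≈ 249 + (p/100)(128 − 249), so p ≈ 100×(146 − 249)/(128 − 249) = -10300/-121 = 85.12.
p = 85 reproduces all three channels after rounding.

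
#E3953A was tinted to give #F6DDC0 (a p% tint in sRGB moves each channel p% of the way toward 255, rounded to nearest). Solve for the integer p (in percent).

#E3953A is rgb(227, 149, 58); #F6DDC0 is rgb(246, 221, 192).
On the B channel (widest range): 192 ≈ 58 + (p/100)(255 − 58), so p ≈ 100×(192 − 58)/(255 − 58) = 13400/197 = 68.02.
p = 68 reproduces all three channels after rounding.

68%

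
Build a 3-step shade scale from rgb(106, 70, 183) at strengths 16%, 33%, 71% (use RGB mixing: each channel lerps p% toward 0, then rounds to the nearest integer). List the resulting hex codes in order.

#593b9a, #472f7b, #1f1435

16%: (106 − 16.96 = 89.04→89, 70 − 11.2 = 58.8→59, 183 − 29.28 = 153.72→154) → #593b9a
33%: (106 − 34.98 = 71.02→71, 70 − 23.1 = 46.9→47, 183 − 60.39 = 122.61→123) → #472f7b
71%: (106 − 75.26 = 30.74→31, 70 − 49.7 = 20.3→20, 183 − 129.93 = 53.07→53) → #1f1435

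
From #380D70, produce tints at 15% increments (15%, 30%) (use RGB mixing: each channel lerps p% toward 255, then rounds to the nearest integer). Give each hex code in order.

#380D70 is rgb(56, 13, 112).
15%: (56 + 29.85 = 85.85→86, 13 + 36.3 = 49.3→49, 112 + 21.45 = 133.45→133) → #563185
30%: (56 + 59.7 = 115.7→116, 13 + 72.6 = 85.6→86, 112 + 42.9 = 154.9→155) → #74569B

#563185, #74569B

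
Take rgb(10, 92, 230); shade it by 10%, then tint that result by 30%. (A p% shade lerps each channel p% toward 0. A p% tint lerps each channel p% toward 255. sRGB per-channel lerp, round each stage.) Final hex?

#5387DD

Lerp each channel 10% toward 0:
  R: 10 − 1 = 9 → 9
  G: 92 + 0.1×(0−92) = 92 − 9.2 = 82.8 → 83
  B: 230 − 23 = 207 → 207
After the shade: rgb(9, 83, 207) = #0953CF.
A 30% tint moves each channel 30% toward 255:
  R: 9 + 0.3×(255−9) = 9 + 73.8 = 82.8 → 83
  G: 83 + 51.6 = 134.6 → 135
  B: 207 + 0.3×(255−207) = 207 + 14.4 = 221.4 → 221
rgb(83, 135, 221) = #5387DD.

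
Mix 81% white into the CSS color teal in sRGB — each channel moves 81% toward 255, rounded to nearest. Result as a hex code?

#CFE7E7

CSS teal is rgb(0, 128, 128).
Lerp each channel 81% toward 255:
  R: 0 + 0.81×(255−0) = 0 + 206.55 = 206.55 → 207
  G: 128 + 0.81×(255−128) = 128 + 102.87 = 230.87 → 231
  B: 128 + 102.87 = 230.87 → 231
rgb(207, 231, 231) = #CFE7E7.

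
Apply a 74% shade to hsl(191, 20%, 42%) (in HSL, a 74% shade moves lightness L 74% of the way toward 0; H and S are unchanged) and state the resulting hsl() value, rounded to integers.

hsl(191, 20%, 11%)

L moves 74% from 42 toward 0: 42 − 31.08 = 10.92 → 11.
H and S are unchanged.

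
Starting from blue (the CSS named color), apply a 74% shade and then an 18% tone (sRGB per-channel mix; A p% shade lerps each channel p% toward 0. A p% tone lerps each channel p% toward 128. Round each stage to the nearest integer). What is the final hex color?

#17174d

CSS blue is rgb(0, 0, 255).
A 74% shade moves each channel 74% toward 0:
  R: 0 + 0 = 0 → 0
  G: 0 + 0 = 0 → 0
  B: 255 + 0.74×(0−255) = 255 − 188.7 = 66.3 → 66
After the shade: rgb(0, 0, 66) = #000042.
Lerp each channel 18% toward 128:
  R: 0 + 23.04 = 23.04 → 23
  G: 0 + 0.18×(128−0) = 0 + 23.04 = 23.04 → 23
  B: 66 + 0.18×(128−66) = 66 + 11.16 = 77.16 → 77
rgb(23, 23, 77) = #17174d.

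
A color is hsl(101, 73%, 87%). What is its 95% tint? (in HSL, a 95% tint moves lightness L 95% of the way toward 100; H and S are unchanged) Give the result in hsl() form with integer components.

L moves 95% from 87 toward 100: 87 + 12.35 = 99.35 → 99.
H and S are unchanged.

hsl(101, 73%, 99%)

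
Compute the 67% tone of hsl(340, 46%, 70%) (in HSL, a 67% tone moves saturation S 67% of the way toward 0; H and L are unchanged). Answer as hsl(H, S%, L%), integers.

S moves 67% from 46 toward 0: 46 − 30.82 = 15.18 → 15.
H and L are unchanged.

hsl(340, 15%, 70%)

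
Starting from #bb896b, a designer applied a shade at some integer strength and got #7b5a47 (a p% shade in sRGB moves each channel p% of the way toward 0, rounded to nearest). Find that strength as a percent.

#bb896b is rgb(187, 137, 107); #7b5a47 is rgb(123, 90, 71).
On the R channel (widest range): 123 ≈ 187 + (p/100)(0 − 187), so p ≈ 100×(123 − 187)/(0 − 187) = -6400/-187 = 34.22.
p = 34 reproduces all three channels after rounding.

34%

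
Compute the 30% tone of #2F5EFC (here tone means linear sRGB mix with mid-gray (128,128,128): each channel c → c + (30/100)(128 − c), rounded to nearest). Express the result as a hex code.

#2F5EFC is rgb(47, 94, 252).
A 30% tone moves each channel 30% toward 128:
  R: 47 + 0.3×(128−47) = 47 + 24.3 = 71.3 → 71
  G: 94 + 0.3×(128−94) = 94 + 10.2 = 104.2 → 104
  B: 252 + 0.3×(128−252) = 252 − 37.2 = 214.8 → 215
rgb(71, 104, 215) = #4768D7.

#4768D7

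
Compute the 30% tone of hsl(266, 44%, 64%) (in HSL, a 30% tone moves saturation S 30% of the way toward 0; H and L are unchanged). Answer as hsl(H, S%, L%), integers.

hsl(266, 31%, 64%)

S moves 30% from 44 toward 0: 44 − 13.2 = 30.8 → 31.
H and L are unchanged.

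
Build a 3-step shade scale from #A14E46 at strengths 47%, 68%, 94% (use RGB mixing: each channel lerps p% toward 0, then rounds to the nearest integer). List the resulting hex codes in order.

#A14E46 is rgb(161, 78, 70).
47%: (161 − 75.67 = 85.33→85, 78 − 36.66 = 41.34→41, 70 − 32.9 = 37.1→37) → #552925
68%: (161 − 109.48 = 51.52→52, 78 − 53.04 = 24.96→25, 70 − 47.6 = 22.4→22) → #341916
94%: (161 − 151.34 = 9.66→10, 78 − 73.32 = 4.68→5, 70 − 65.8 = 4.2→4) → #0A0504

#552925, #341916, #0A0504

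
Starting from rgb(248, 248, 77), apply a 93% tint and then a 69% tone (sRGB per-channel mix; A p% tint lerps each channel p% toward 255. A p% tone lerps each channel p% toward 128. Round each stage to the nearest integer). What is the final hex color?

A 93% tint moves each channel 93% toward 255:
  R: 248 + 6.51 = 254.51 → 255
  G: 248 + 0.93×(255−248) = 248 + 6.51 = 254.51 → 255
  B: 77 + 0.93×(255−77) = 77 + 165.54 = 242.54 → 243
After the tint: rgb(255, 255, 243) = #FFFFF3.
Lerp each channel 69% toward 128:
  R: 255 + 0.69×(128−255) = 255 − 87.63 = 167.37 → 167
  G: 255 + 0.69×(128−255) = 255 − 87.63 = 167.37 → 167
  B: 243 − 79.35 = 163.65 → 164
rgb(167, 167, 164) = #A7A7A4.

#A7A7A4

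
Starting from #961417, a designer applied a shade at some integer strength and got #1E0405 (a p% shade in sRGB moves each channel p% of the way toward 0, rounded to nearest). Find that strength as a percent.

80%

#961417 is rgb(150, 20, 23); #1E0405 is rgb(30, 4, 5).
On the R channel (widest range): 30 ≈ 150 + (p/100)(0 − 150), so p ≈ 100×(30 − 150)/(0 − 150) = -12000/-150 = 80.00.
p = 80 reproduces all three channels after rounding.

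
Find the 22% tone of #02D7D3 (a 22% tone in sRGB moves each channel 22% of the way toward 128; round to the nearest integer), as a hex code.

#02D7D3 is rgb(2, 215, 211).
Per channel, c → c + 0.22(128 − c):
  R: 2 + 27.72 = 29.72 → 30
  G: 215 + 0.22×(128−215) = 215 − 19.14 = 195.86 → 196
  B: 211 − 18.26 = 192.74 → 193
rgb(30, 196, 193) = #1EC4C1.

#1EC4C1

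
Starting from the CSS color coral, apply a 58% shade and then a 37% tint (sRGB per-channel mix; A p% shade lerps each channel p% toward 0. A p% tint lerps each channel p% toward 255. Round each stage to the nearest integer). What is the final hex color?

CSS coral is rgb(255, 127, 80).
Per channel, c → c + 0.58(0 − c):
  R: 255 + 0.58×(0−255) = 255 − 147.9 = 107.1 → 107
  G: 127 − 73.66 = 53.34 → 53
  B: 80 + 0.58×(0−80) = 80 − 46.4 = 33.6 → 34
After the shade: rgb(107, 53, 34) = #6B3522.
Lerp each channel 37% toward 255:
  R: 107 + 54.76 = 161.76 → 162
  G: 53 + 74.74 = 127.74 → 128
  B: 34 + 0.37×(255−34) = 34 + 81.77 = 115.77 → 116
rgb(162, 128, 116) = #A28074.

#A28074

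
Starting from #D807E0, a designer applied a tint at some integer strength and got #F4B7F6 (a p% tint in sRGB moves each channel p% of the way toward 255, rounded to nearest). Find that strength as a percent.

#D807E0 is rgb(216, 7, 224); #F4B7F6 is rgb(244, 183, 246).
On the G channel (widest range): 183 ≈ 7 + (p/100)(255 − 7), so p ≈ 100×(183 − 7)/(255 − 7) = 17600/248 = 70.97.
p = 71 reproduces all three channels after rounding.

71%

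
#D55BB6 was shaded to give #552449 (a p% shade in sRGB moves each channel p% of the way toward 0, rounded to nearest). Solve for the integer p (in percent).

#D55BB6 is rgb(213, 91, 182); #552449 is rgb(85, 36, 73).
On the R channel (widest range): 85 ≈ 213 + (p/100)(0 − 213), so p ≈ 100×(85 − 213)/(0 − 213) = -12800/-213 = 60.09.
p = 60 reproduces all three channels after rounding.

60%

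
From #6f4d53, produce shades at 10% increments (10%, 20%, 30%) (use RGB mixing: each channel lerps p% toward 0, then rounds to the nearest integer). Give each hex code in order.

#6f4d53 is rgb(111, 77, 83).
10%: (111 − 11.1 = 99.9→100, 77 − 7.7 = 69.3→69, 83 − 8.3 = 74.7→75) → #64454b
20%: (111 − 22.2 = 88.8→89, 77 − 15.4 = 61.6→62, 83 − 16.6 = 66.4→66) → #593e42
30%: (111 − 33.3 = 77.7→78, 77 − 23.1 = 53.9→54, 83 − 24.9 = 58.1→58) → #4e363a

#64454b, #593e42, #4e363a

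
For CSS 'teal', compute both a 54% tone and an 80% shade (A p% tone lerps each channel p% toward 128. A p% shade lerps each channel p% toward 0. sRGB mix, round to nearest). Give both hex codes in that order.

#458080, #001a1a

CSS teal is rgb(0, 128, 128).
54% tone:
  R: 0 + 0.54×(128−0) = 0 + 69.12 = 69.12 → 69
  G: 128 + 0.54×(128−128) = 128 + 0 = 128 → 128
  B: 128 + 0.54×(128−128) = 128 + 0 = 128 → 128
  → #458080
80% shade:
  R: 0 + 0.8×(0−0) = 0 + 0 = 0 → 0
  G: 128 − 102.4 = 25.6 → 26
  B: 128 − 102.4 = 25.6 → 26
  → #001a1a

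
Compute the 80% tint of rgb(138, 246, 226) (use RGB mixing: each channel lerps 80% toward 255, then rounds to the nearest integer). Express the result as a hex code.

#E8FDF9

An 80% tint moves each channel 80% toward 255:
  R: 138 + 93.6 = 231.6 → 232
  G: 246 + 7.2 = 253.2 → 253
  B: 226 + 23.2 = 249.2 → 249
rgb(232, 253, 249) = #E8FDF9.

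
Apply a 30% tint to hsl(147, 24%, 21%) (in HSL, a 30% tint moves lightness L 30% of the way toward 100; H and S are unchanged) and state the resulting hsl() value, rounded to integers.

hsl(147, 24%, 45%)

L moves 30% from 21 toward 100: 21 + 23.7 = 44.7 → 45.
H and S are unchanged.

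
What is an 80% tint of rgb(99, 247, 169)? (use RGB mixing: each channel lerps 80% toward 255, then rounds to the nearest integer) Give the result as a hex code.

Per channel, c → c + 0.8(255 − c):
  R: 99 + 124.8 = 223.8 → 224
  G: 247 + 0.8×(255−247) = 247 + 6.4 = 253.4 → 253
  B: 169 + 0.8×(255−169) = 169 + 68.8 = 237.8 → 238
rgb(224, 253, 238) = #E0FDEE.

#E0FDEE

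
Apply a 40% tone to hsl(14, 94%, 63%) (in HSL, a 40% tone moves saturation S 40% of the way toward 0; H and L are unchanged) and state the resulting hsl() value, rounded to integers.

hsl(14, 56%, 63%)

S moves 40% from 94 toward 0: 94 − 37.6 = 56.4 → 56.
H and L are unchanged.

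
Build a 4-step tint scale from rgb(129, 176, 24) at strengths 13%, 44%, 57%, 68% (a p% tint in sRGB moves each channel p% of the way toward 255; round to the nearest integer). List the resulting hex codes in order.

13%: (129 + 16.38 = 145.38→145, 176 + 10.27 = 186.27→186, 24 + 30.03 = 54.03→54) → #91BA36
44%: (129 + 55.44 = 184.44→184, 176 + 34.76 = 210.76→211, 24 + 101.64 = 125.64→126) → #B8D37E
57%: (129 + 71.82 = 200.82→201, 176 + 45.03 = 221.03→221, 24 + 131.67 = 155.67→156) → #C9DD9C
68%: (129 + 85.68 = 214.68→215, 176 + 53.72 = 229.72→230, 24 + 157.08 = 181.08→181) → #D7E6B5

#91BA36, #B8D37E, #C9DD9C, #D7E6B5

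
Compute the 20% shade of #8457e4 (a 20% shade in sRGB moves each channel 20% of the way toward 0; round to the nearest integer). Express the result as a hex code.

#6a46b6

#8457e4 is rgb(132, 87, 228).
A 20% shade moves each channel 20% toward 0:
  R: 132 + 0.2×(0−132) = 132 − 26.4 = 105.6 → 106
  G: 87 + 0.2×(0−87) = 87 − 17.4 = 69.6 → 70
  B: 228 + 0.2×(0−228) = 228 − 45.6 = 182.4 → 182
rgb(106, 70, 182) = #6a46b6.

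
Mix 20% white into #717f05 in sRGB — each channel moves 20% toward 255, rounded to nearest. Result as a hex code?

#8d9937

#717f05 is rgb(113, 127, 5).
Per channel, c → c + 0.2(255 − c):
  R: 113 + 28.4 = 141.4 → 141
  G: 127 + 0.2×(255−127) = 127 + 25.6 = 152.6 → 153
  B: 5 + 50 = 55 → 55
rgb(141, 153, 55) = #8d9937.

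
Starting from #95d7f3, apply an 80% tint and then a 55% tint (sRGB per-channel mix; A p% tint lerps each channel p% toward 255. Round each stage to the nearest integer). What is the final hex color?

#95d7f3 is rgb(149, 215, 243).
Per channel, c → c + 0.8(255 − c):
  R: 149 + 0.8×(255−149) = 149 + 84.8 = 233.8 → 234
  G: 215 + 32 = 247 → 247
  B: 243 + 9.6 = 252.6 → 253
After the tint: rgb(234, 247, 253) = #eaf7fd.
Per channel, c → c + 0.55(255 − c):
  R: 234 + 11.55 = 245.55 → 246
  G: 247 + 0.55×(255−247) = 247 + 4.4 = 251.4 → 251
  B: 253 + 1.1 = 254.1 → 254
rgb(246, 251, 254) = #f6fbfe.

#f6fbfe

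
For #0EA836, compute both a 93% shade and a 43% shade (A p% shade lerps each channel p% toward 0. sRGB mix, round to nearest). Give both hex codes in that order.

#010C04, #08601F

#0EA836 is rgb(14, 168, 54).
93% shade:
  R: 14 + 0.93×(0−14) = 14 − 13.02 = 0.98 → 1
  G: 168 + 0.93×(0−168) = 168 − 156.24 = 11.76 → 12
  B: 54 − 50.22 = 3.78 → 4
  → #010C04
43% shade:
  R: 14 + 0.43×(0−14) = 14 − 6.02 = 7.98 → 8
  G: 168 − 72.24 = 95.76 → 96
  B: 54 + 0.43×(0−54) = 54 − 23.22 = 30.78 → 31
  → #08601F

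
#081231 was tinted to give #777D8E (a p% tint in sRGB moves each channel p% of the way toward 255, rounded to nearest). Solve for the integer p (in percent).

#081231 is rgb(8, 18, 49); #777D8E is rgb(119, 125, 142).
On the R channel (widest range): 119 ≈ 8 + (p/100)(255 − 8), so p ≈ 100×(119 − 8)/(255 − 8) = 11100/247 = 44.94.
p = 45 reproduces all three channels after rounding.

45%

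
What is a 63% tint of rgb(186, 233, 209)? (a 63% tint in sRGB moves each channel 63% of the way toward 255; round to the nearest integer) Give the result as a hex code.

A 63% tint moves each channel 63% toward 255:
  R: 186 + 43.47 = 229.47 → 229
  G: 233 + 13.86 = 246.86 → 247
  B: 209 + 0.63×(255−209) = 209 + 28.98 = 237.98 → 238
rgb(229, 247, 238) = #E5F7EE.

#E5F7EE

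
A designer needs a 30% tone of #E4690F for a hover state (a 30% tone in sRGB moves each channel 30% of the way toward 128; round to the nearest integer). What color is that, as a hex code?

#E4690F is rgb(228, 105, 15).
Per channel, c → c + 0.3(128 − c):
  R: 228 + 0.3×(128−228) = 228 − 30 = 198 → 198
  G: 105 + 6.9 = 111.9 → 112
  B: 15 + 33.9 = 48.9 → 49
rgb(198, 112, 49) = #C67031.

#C67031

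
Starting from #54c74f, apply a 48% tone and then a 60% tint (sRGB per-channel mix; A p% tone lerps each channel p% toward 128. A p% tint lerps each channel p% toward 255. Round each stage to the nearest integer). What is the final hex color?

#c3dbc2

#54c74f is rgb(84, 199, 79).
Per channel, c → c + 0.48(128 − c):
  R: 84 + 21.12 = 105.12 → 105
  G: 199 − 34.08 = 164.92 → 165
  B: 79 + 23.52 = 102.52 → 103
After the tone: rgb(105, 165, 103) = #69a567.
Lerp each channel 60% toward 255:
  R: 105 + 90 = 195 → 195
  G: 165 + 54 = 219 → 219
  B: 103 + 0.6×(255−103) = 103 + 91.2 = 194.2 → 194
rgb(195, 219, 194) = #c3dbc2.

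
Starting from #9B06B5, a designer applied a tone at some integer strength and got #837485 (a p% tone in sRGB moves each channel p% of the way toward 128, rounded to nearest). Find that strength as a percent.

90%

#9B06B5 is rgb(155, 6, 181); #837485 is rgb(131, 116, 133).
On the G channel (widest range): 116 ≈ 6 + (p/100)(128 − 6), so p ≈ 100×(116 − 6)/(128 − 6) = 11000/122 = 90.16.
p = 90 reproduces all three channels after rounding.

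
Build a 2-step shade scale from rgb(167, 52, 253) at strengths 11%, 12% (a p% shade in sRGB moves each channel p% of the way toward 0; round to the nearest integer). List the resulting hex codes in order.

11%: (167 − 18.37 = 148.63→149, 52 − 5.72 = 46.28→46, 253 − 27.83 = 225.17→225) → #952EE1
12%: (167 − 20.04 = 146.96→147, 52 − 6.24 = 45.76→46, 253 − 30.36 = 222.64→223) → #932EDF

#952EE1, #932EDF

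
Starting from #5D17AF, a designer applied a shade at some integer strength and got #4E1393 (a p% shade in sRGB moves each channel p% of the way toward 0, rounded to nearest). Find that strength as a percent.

16%

#5D17AF is rgb(93, 23, 175); #4E1393 is rgb(78, 19, 147).
On the B channel (widest range): 147 ≈ 175 + (p/100)(0 − 175), so p ≈ 100×(147 − 175)/(0 − 175) = -2800/-175 = 16.00.
p = 16 reproduces all three channels after rounding.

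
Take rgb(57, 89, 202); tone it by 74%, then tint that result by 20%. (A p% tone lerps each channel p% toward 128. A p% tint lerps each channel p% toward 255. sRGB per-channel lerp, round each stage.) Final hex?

#8B91A9

Per channel, c → c + 0.74(128 − c):
  R: 57 + 0.74×(128−57) = 57 + 52.54 = 109.54 → 110
  G: 89 + 0.74×(128−89) = 89 + 28.86 = 117.86 → 118
  B: 202 + 0.74×(128−202) = 202 − 54.76 = 147.24 → 147
After the tone: rgb(110, 118, 147) = #6E7693.
Per channel, c → c + 0.2(255 − c):
  R: 110 + 29 = 139 → 139
  G: 118 + 27.4 = 145.4 → 145
  B: 147 + 21.6 = 168.6 → 169
rgb(139, 145, 169) = #8B91A9.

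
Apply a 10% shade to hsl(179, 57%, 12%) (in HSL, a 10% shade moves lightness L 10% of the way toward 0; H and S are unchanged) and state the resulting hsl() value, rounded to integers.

hsl(179, 57%, 11%)

L moves 10% from 12 toward 0: 12 − 1.2 = 10.8 → 11.
H and S are unchanged.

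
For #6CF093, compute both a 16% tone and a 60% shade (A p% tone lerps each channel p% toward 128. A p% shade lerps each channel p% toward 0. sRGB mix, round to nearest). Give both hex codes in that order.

#6FDE90, #2B603B

#6CF093 is rgb(108, 240, 147).
16% tone:
  R: 108 + 3.2 = 111.2 → 111
  G: 240 + 0.16×(128−240) = 240 − 17.92 = 222.08 → 222
  B: 147 + 0.16×(128−147) = 147 − 3.04 = 143.96 → 144
  → #6FDE90
60% shade:
  R: 108 + 0.6×(0−108) = 108 − 64.8 = 43.2 → 43
  G: 240 + 0.6×(0−240) = 240 − 144 = 96 → 96
  B: 147 − 88.2 = 58.8 → 59
  → #2B603B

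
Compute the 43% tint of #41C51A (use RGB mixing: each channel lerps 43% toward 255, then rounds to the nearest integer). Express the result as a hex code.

#41C51A is rgb(65, 197, 26).
A 43% tint moves each channel 43% toward 255:
  R: 65 + 81.7 = 146.7 → 147
  G: 197 + 24.94 = 221.94 → 222
  B: 26 + 0.43×(255−26) = 26 + 98.47 = 124.47 → 124
rgb(147, 222, 124) = #93DE7C.

#93DE7C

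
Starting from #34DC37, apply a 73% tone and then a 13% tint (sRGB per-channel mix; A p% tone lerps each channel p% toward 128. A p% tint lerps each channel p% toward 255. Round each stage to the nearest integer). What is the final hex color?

#34DC37 is rgb(52, 220, 55).
A 73% tone moves each channel 73% toward 128:
  R: 52 + 0.73×(128−52) = 52 + 55.48 = 107.48 → 107
  G: 220 + 0.73×(128−220) = 220 − 67.16 = 152.84 → 153
  B: 55 + 53.29 = 108.29 → 108
After the tone: rgb(107, 153, 108) = #6B996C.
A 13% tint moves each channel 13% toward 255:
  R: 107 + 0.13×(255−107) = 107 + 19.24 = 126.24 → 126
  G: 153 + 13.26 = 166.26 → 166
  B: 108 + 19.11 = 127.11 → 127
rgb(126, 166, 127) = #7EA67F.

#7EA67F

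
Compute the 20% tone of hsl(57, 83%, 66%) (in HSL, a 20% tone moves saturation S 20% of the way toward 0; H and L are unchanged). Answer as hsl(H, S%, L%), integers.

hsl(57, 66%, 66%)

S moves 20% from 83 toward 0: 83 − 16.6 = 66.4 → 66.
H and L are unchanged.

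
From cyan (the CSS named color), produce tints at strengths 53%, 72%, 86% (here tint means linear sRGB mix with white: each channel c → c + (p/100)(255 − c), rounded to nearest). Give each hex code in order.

#87ffff, #b8ffff, #dbffff

CSS cyan is rgb(0, 255, 255).
53%: (0 + 135.15 = 135.15→135, 255→255, 255→255) → #87ffff
72%: (0 + 183.6 = 183.6→184, 255→255, 255→255) → #b8ffff
86%: (0 + 219.3 = 219.3→219, 255→255, 255→255) → #dbffff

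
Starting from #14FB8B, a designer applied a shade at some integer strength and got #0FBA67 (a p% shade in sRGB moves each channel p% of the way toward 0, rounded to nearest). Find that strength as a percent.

#14FB8B is rgb(20, 251, 139); #0FBA67 is rgb(15, 186, 103).
On the G channel (widest range): 186 ≈ 251 + (p/100)(0 − 251), so p ≈ 100×(186 − 251)/(0 − 251) = -6500/-251 = 25.90.
p = 26 reproduces all three channels after rounding.

26%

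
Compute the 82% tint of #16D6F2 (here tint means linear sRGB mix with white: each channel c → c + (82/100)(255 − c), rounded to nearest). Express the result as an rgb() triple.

#16D6F2 is rgb(22, 214, 242).
Per channel, c → c + 0.82(255 − c):
  R: 22 + 0.82×(255−22) = 22 + 191.06 = 213.06 → 213
  G: 214 + 0.82×(255−214) = 214 + 33.62 = 247.62 → 248
  B: 242 + 0.82×(255−242) = 242 + 10.66 = 252.66 → 253

rgb(213, 248, 253)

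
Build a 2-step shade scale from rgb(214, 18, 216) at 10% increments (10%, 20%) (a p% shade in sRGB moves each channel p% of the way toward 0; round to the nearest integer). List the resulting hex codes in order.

#C110C2, #AB0EAD

10%: (214 − 21.4 = 192.6→193, 18 − 1.8 = 16.2→16, 216 − 21.6 = 194.4→194) → #C110C2
20%: (214 − 42.8 = 171.2→171, 18 − 3.6 = 14.4→14, 216 − 43.2 = 172.8→173) → #AB0EAD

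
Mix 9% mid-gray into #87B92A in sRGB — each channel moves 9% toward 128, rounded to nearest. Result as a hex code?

#87B92A is rgb(135, 185, 42).
A 9% tone moves each channel 9% toward 128:
  R: 135 + 0.09×(128−135) = 135 − 0.63 = 134.37 → 134
  G: 185 − 5.13 = 179.87 → 180
  B: 42 + 7.74 = 49.74 → 50
rgb(134, 180, 50) = #86B432.

#86B432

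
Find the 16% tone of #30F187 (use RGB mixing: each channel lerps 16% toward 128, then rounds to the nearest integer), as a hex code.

#30F187 is rgb(48, 241, 135).
A 16% tone moves each channel 16% toward 128:
  R: 48 + 12.8 = 60.8 → 61
  G: 241 − 18.08 = 222.92 → 223
  B: 135 + 0.16×(128−135) = 135 − 1.12 = 133.88 → 134
rgb(61, 223, 134) = #3DDF86.

#3DDF86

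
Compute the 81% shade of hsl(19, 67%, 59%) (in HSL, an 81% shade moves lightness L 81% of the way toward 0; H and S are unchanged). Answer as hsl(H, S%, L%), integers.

L moves 81% from 59 toward 0: 59 − 47.79 = 11.21 → 11.
H and S are unchanged.

hsl(19, 67%, 11%)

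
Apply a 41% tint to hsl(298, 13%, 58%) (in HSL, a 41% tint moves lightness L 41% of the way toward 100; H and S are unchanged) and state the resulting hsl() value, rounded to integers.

hsl(298, 13%, 75%)

L moves 41% from 58 toward 100: 58 + 17.22 = 75.22 → 75.
H and S are unchanged.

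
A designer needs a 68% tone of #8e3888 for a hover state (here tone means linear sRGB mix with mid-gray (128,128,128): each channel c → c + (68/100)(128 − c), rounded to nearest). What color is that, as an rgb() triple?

#8e3888 is rgb(142, 56, 136).
Lerp each channel 68% toward 128:
  R: 142 + 0.68×(128−142) = 142 − 9.52 = 132.48 → 132
  G: 56 + 0.68×(128−56) = 56 + 48.96 = 104.96 → 105
  B: 136 + 0.68×(128−136) = 136 − 5.44 = 130.56 → 131

rgb(132, 105, 131)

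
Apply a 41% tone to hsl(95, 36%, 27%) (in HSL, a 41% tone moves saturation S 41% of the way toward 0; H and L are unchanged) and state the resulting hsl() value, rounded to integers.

hsl(95, 21%, 27%)

S moves 41% from 36 toward 0: 36 − 14.76 = 21.24 → 21.
H and L are unchanged.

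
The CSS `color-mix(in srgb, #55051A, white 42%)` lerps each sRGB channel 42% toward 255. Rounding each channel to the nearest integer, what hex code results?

#55051A is rgb(85, 5, 26).
Per channel, c → c + 0.42(255 − c):
  R: 85 + 71.4 = 156.4 → 156
  G: 5 + 105 = 110 → 110
  B: 26 + 96.18 = 122.18 → 122
rgb(156, 110, 122) = #9C6E7A.

#9C6E7A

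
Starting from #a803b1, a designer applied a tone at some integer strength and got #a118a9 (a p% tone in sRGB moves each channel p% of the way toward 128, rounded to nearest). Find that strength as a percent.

#a803b1 is rgb(168, 3, 177); #a118a9 is rgb(161, 24, 169).
On the G channel (widest range): 24 ≈ 3 + (p/100)(128 − 3), so p ≈ 100×(24 − 3)/(128 − 3) = 2100/125 = 16.80.
p = 17 reproduces all three channels after rounding.

17%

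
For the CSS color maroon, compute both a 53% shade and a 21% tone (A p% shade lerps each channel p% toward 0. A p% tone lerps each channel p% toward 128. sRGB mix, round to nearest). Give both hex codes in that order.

CSS maroon is rgb(128, 0, 0).
53% shade:
  R: 128 + 0.53×(0−128) = 128 − 67.84 = 60.16 → 60
  G: 0 + 0.53×(0−0) = 0 + 0 = 0 → 0
  B: 0 + 0.53×(0−0) = 0 + 0 = 0 → 0
  → #3C0000
21% tone:
  R: 128 + 0.21×(128−128) = 128 + 0 = 128 → 128
  G: 0 + 0.21×(128−0) = 0 + 26.88 = 26.88 → 27
  B: 0 + 0.21×(128−0) = 0 + 26.88 = 26.88 → 27
  → #801B1B

#3C0000, #801B1B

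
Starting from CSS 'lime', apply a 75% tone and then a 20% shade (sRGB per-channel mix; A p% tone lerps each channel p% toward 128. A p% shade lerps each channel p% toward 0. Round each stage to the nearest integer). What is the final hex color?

CSS lime is rgb(0, 255, 0).
Per channel, c → c + 0.75(128 − c):
  R: 0 + 0.75×(128−0) = 0 + 96 = 96 → 96
  G: 255 − 95.25 = 159.75 → 160
  B: 0 + 0.75×(128−0) = 0 + 96 = 96 → 96
After the tone: rgb(96, 160, 96) = #60a060.
A 20% shade moves each channel 20% toward 0:
  R: 96 − 19.2 = 76.8 → 77
  G: 160 + 0.2×(0−160) = 160 − 32 = 128 → 128
  B: 96 − 19.2 = 76.8 → 77
rgb(77, 128, 77) = #4d804d.

#4d804d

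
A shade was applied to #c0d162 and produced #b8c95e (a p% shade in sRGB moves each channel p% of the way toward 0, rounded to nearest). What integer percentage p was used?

4%

#c0d162 is rgb(192, 209, 98); #b8c95e is rgb(184, 201, 94).
On the G channel (widest range): 201 ≈ 209 + (p/100)(0 − 209), so p ≈ 100×(201 − 209)/(0 − 209) = -800/-209 = 3.83.
p = 4 reproduces all three channels after rounding.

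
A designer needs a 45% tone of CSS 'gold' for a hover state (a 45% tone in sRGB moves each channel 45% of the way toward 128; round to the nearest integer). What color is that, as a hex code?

CSS gold is rgb(255, 215, 0).
A 45% tone moves each channel 45% toward 128:
  R: 255 + 0.45×(128−255) = 255 − 57.15 = 197.85 → 198
  G: 215 + 0.45×(128−215) = 215 − 39.15 = 175.85 → 176
  B: 0 + 57.6 = 57.6 → 58
rgb(198, 176, 58) = #C6B03A.

#C6B03A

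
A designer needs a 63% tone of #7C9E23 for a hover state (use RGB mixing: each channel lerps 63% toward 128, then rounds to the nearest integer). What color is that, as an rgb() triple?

#7C9E23 is rgb(124, 158, 35).
Per channel, c → c + 0.63(128 − c):
  R: 124 + 0.63×(128−124) = 124 + 2.52 = 126.52 → 127
  G: 158 − 18.9 = 139.1 → 139
  B: 35 + 58.59 = 93.59 → 94

rgb(127, 139, 94)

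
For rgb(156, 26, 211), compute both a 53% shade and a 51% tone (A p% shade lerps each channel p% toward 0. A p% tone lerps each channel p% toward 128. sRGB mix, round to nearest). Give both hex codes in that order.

53% shade:
  R: 156 + 0.53×(0−156) = 156 − 82.68 = 73.32 → 73
  G: 26 − 13.78 = 12.22 → 12
  B: 211 + 0.53×(0−211) = 211 − 111.83 = 99.17 → 99
  → #490c63
51% tone:
  R: 156 + 0.51×(128−156) = 156 − 14.28 = 141.72 → 142
  G: 26 + 52.02 = 78.02 → 78
  B: 211 − 42.33 = 168.67 → 169
  → #8e4ea9

#490c63, #8e4ea9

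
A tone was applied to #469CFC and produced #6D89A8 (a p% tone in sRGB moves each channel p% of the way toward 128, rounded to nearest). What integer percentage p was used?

#469CFC is rgb(70, 156, 252); #6D89A8 is rgb(109, 137, 168).
On the B channel (widest range): 168 ≈ 252 + (p/100)(128 − 252), so p ≈ 100×(168 − 252)/(128 − 252) = -8400/-124 = 67.74.
p = 68 reproduces all three channels after rounding.

68%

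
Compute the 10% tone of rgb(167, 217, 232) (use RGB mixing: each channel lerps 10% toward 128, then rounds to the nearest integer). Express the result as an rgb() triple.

Per channel, c → c + 0.1(128 − c):
  R: 167 + 0.1×(128−167) = 167 − 3.9 = 163.1 → 163
  G: 217 + 0.1×(128−217) = 217 − 8.9 = 208.1 → 208
  B: 232 − 10.4 = 221.6 → 222

rgb(163, 208, 222)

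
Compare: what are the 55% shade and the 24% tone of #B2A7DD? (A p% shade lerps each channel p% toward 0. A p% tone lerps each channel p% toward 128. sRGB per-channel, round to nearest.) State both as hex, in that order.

#504B63, #A69EC7

#B2A7DD is rgb(178, 167, 221).
55% shade:
  R: 178 + 0.55×(0−178) = 178 − 97.9 = 80.1 → 80
  G: 167 + 0.55×(0−167) = 167 − 91.85 = 75.15 → 75
  B: 221 + 0.55×(0−221) = 221 − 121.55 = 99.45 → 99
  → #504B63
24% tone:
  R: 178 + 0.24×(128−178) = 178 − 12 = 166 → 166
  G: 167 + 0.24×(128−167) = 167 − 9.36 = 157.64 → 158
  B: 221 + 0.24×(128−221) = 221 − 22.32 = 198.68 → 199
  → #A69EC7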